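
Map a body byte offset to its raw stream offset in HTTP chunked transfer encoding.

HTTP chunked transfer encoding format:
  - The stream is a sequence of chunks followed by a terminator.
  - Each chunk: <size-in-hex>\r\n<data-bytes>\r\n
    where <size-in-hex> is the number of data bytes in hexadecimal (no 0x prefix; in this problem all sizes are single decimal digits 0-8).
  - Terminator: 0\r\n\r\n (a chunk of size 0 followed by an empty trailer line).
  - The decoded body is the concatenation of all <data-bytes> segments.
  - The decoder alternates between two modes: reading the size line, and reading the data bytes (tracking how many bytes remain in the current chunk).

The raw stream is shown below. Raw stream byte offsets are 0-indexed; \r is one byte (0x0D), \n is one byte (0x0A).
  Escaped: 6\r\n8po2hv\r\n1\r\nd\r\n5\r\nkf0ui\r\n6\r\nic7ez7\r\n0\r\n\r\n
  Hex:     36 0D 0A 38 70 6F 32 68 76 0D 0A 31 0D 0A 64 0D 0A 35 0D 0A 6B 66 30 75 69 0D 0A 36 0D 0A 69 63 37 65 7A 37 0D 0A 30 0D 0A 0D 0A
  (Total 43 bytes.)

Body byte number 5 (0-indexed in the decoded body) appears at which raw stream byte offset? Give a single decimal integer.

Answer: 8

Derivation:
Chunk 1: stream[0..1]='6' size=0x6=6, data at stream[3..9]='8po2hv' -> body[0..6], body so far='8po2hv'
Chunk 2: stream[11..12]='1' size=0x1=1, data at stream[14..15]='d' -> body[6..7], body so far='8po2hvd'
Chunk 3: stream[17..18]='5' size=0x5=5, data at stream[20..25]='kf0ui' -> body[7..12], body so far='8po2hvdkf0ui'
Chunk 4: stream[27..28]='6' size=0x6=6, data at stream[30..36]='ic7ez7' -> body[12..18], body so far='8po2hvdkf0uiic7ez7'
Chunk 5: stream[38..39]='0' size=0 (terminator). Final body='8po2hvdkf0uiic7ez7' (18 bytes)
Body byte 5 at stream offset 8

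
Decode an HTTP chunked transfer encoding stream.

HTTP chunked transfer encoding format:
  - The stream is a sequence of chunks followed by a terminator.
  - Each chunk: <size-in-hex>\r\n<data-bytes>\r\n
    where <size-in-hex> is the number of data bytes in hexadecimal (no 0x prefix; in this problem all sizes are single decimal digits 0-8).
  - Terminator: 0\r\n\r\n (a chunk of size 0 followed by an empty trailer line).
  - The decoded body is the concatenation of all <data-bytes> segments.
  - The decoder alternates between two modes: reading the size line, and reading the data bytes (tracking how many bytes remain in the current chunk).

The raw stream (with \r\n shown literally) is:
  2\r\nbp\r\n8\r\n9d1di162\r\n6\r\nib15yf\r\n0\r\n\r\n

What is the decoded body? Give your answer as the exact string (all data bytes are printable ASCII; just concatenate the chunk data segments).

Answer: bp9d1di162ib15yf

Derivation:
Chunk 1: stream[0..1]='2' size=0x2=2, data at stream[3..5]='bp' -> body[0..2], body so far='bp'
Chunk 2: stream[7..8]='8' size=0x8=8, data at stream[10..18]='9d1di162' -> body[2..10], body so far='bp9d1di162'
Chunk 3: stream[20..21]='6' size=0x6=6, data at stream[23..29]='ib15yf' -> body[10..16], body so far='bp9d1di162ib15yf'
Chunk 4: stream[31..32]='0' size=0 (terminator). Final body='bp9d1di162ib15yf' (16 bytes)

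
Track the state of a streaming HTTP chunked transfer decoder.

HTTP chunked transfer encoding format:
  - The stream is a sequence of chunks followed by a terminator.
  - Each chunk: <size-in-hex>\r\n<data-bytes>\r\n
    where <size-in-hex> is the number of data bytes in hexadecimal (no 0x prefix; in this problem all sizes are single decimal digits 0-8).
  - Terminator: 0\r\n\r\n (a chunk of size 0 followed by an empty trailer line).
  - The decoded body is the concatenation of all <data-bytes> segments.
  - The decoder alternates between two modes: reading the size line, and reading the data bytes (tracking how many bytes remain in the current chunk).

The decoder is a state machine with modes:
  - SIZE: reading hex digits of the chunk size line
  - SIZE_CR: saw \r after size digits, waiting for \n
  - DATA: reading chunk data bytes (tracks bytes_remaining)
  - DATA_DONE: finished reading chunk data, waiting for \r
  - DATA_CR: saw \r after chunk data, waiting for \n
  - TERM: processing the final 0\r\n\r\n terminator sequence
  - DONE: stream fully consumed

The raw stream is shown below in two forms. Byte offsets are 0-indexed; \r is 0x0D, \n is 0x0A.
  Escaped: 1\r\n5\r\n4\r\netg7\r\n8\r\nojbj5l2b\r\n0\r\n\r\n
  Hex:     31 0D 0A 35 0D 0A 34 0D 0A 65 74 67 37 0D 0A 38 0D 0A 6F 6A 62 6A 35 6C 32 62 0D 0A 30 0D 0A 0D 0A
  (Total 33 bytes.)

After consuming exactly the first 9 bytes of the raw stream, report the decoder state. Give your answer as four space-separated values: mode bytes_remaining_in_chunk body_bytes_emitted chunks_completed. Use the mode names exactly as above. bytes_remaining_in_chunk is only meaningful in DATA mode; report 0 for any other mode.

Byte 0 = '1': mode=SIZE remaining=0 emitted=0 chunks_done=0
Byte 1 = 0x0D: mode=SIZE_CR remaining=0 emitted=0 chunks_done=0
Byte 2 = 0x0A: mode=DATA remaining=1 emitted=0 chunks_done=0
Byte 3 = '5': mode=DATA_DONE remaining=0 emitted=1 chunks_done=0
Byte 4 = 0x0D: mode=DATA_CR remaining=0 emitted=1 chunks_done=0
Byte 5 = 0x0A: mode=SIZE remaining=0 emitted=1 chunks_done=1
Byte 6 = '4': mode=SIZE remaining=0 emitted=1 chunks_done=1
Byte 7 = 0x0D: mode=SIZE_CR remaining=0 emitted=1 chunks_done=1
Byte 8 = 0x0A: mode=DATA remaining=4 emitted=1 chunks_done=1

Answer: DATA 4 1 1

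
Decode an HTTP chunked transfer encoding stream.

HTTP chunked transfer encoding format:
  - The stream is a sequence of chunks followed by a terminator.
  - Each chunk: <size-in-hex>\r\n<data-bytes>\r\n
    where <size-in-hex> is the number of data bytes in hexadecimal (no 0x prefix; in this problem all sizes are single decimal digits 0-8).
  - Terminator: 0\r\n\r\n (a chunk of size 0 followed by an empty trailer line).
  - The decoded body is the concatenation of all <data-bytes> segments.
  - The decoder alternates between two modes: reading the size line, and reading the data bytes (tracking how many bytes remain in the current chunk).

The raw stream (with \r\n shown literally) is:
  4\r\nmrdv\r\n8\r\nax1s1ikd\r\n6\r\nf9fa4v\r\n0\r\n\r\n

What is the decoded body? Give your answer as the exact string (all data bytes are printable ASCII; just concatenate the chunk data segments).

Answer: mrdvax1s1ikdf9fa4v

Derivation:
Chunk 1: stream[0..1]='4' size=0x4=4, data at stream[3..7]='mrdv' -> body[0..4], body so far='mrdv'
Chunk 2: stream[9..10]='8' size=0x8=8, data at stream[12..20]='ax1s1ikd' -> body[4..12], body so far='mrdvax1s1ikd'
Chunk 3: stream[22..23]='6' size=0x6=6, data at stream[25..31]='f9fa4v' -> body[12..18], body so far='mrdvax1s1ikdf9fa4v'
Chunk 4: stream[33..34]='0' size=0 (terminator). Final body='mrdvax1s1ikdf9fa4v' (18 bytes)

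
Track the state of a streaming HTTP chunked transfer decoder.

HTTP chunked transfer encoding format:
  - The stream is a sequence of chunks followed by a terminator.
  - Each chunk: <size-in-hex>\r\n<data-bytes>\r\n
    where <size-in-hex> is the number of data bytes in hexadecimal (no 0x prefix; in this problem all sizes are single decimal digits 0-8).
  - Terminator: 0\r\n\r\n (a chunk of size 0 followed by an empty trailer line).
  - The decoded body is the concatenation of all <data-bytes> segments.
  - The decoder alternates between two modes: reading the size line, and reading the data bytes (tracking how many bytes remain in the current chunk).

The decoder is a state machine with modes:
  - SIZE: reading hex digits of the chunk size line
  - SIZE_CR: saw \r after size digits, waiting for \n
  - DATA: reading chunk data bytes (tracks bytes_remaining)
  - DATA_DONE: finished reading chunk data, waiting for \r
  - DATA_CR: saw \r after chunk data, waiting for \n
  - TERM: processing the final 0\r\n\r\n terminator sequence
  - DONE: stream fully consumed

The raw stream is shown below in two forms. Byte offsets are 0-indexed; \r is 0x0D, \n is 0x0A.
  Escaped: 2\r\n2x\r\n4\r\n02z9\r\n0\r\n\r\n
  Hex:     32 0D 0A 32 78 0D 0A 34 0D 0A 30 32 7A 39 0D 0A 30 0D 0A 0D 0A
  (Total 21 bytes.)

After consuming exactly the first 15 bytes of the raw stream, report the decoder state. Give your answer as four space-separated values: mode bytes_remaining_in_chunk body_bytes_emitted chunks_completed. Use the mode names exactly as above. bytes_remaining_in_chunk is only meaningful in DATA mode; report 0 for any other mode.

Answer: DATA_CR 0 6 1

Derivation:
Byte 0 = '2': mode=SIZE remaining=0 emitted=0 chunks_done=0
Byte 1 = 0x0D: mode=SIZE_CR remaining=0 emitted=0 chunks_done=0
Byte 2 = 0x0A: mode=DATA remaining=2 emitted=0 chunks_done=0
Byte 3 = '2': mode=DATA remaining=1 emitted=1 chunks_done=0
Byte 4 = 'x': mode=DATA_DONE remaining=0 emitted=2 chunks_done=0
Byte 5 = 0x0D: mode=DATA_CR remaining=0 emitted=2 chunks_done=0
Byte 6 = 0x0A: mode=SIZE remaining=0 emitted=2 chunks_done=1
Byte 7 = '4': mode=SIZE remaining=0 emitted=2 chunks_done=1
Byte 8 = 0x0D: mode=SIZE_CR remaining=0 emitted=2 chunks_done=1
Byte 9 = 0x0A: mode=DATA remaining=4 emitted=2 chunks_done=1
Byte 10 = '0': mode=DATA remaining=3 emitted=3 chunks_done=1
Byte 11 = '2': mode=DATA remaining=2 emitted=4 chunks_done=1
Byte 12 = 'z': mode=DATA remaining=1 emitted=5 chunks_done=1
Byte 13 = '9': mode=DATA_DONE remaining=0 emitted=6 chunks_done=1
Byte 14 = 0x0D: mode=DATA_CR remaining=0 emitted=6 chunks_done=1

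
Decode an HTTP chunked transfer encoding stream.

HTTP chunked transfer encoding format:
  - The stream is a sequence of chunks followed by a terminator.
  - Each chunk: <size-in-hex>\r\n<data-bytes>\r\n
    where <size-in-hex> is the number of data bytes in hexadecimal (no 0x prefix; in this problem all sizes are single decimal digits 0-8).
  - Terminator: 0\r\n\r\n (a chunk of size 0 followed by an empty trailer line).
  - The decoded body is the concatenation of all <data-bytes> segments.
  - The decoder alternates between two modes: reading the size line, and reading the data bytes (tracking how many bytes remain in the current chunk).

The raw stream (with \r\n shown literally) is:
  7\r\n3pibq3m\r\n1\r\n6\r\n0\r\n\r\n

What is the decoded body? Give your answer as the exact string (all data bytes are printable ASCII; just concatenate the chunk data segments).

Answer: 3pibq3m6

Derivation:
Chunk 1: stream[0..1]='7' size=0x7=7, data at stream[3..10]='3pibq3m' -> body[0..7], body so far='3pibq3m'
Chunk 2: stream[12..13]='1' size=0x1=1, data at stream[15..16]='6' -> body[7..8], body so far='3pibq3m6'
Chunk 3: stream[18..19]='0' size=0 (terminator). Final body='3pibq3m6' (8 bytes)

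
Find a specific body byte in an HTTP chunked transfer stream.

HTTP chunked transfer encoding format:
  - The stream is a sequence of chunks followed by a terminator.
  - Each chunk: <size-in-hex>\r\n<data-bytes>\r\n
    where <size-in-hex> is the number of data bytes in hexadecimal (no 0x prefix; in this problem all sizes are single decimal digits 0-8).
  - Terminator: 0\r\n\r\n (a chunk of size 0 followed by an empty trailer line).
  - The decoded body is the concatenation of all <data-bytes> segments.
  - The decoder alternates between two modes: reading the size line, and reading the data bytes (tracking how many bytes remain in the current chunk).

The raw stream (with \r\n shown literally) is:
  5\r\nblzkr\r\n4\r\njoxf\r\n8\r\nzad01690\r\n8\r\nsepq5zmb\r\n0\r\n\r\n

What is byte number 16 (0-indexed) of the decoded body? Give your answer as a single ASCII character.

Answer: 0

Derivation:
Chunk 1: stream[0..1]='5' size=0x5=5, data at stream[3..8]='blzkr' -> body[0..5], body so far='blzkr'
Chunk 2: stream[10..11]='4' size=0x4=4, data at stream[13..17]='joxf' -> body[5..9], body so far='blzkrjoxf'
Chunk 3: stream[19..20]='8' size=0x8=8, data at stream[22..30]='zad01690' -> body[9..17], body so far='blzkrjoxfzad01690'
Chunk 4: stream[32..33]='8' size=0x8=8, data at stream[35..43]='sepq5zmb' -> body[17..25], body so far='blzkrjoxfzad01690sepq5zmb'
Chunk 5: stream[45..46]='0' size=0 (terminator). Final body='blzkrjoxfzad01690sepq5zmb' (25 bytes)
Body byte 16 = '0'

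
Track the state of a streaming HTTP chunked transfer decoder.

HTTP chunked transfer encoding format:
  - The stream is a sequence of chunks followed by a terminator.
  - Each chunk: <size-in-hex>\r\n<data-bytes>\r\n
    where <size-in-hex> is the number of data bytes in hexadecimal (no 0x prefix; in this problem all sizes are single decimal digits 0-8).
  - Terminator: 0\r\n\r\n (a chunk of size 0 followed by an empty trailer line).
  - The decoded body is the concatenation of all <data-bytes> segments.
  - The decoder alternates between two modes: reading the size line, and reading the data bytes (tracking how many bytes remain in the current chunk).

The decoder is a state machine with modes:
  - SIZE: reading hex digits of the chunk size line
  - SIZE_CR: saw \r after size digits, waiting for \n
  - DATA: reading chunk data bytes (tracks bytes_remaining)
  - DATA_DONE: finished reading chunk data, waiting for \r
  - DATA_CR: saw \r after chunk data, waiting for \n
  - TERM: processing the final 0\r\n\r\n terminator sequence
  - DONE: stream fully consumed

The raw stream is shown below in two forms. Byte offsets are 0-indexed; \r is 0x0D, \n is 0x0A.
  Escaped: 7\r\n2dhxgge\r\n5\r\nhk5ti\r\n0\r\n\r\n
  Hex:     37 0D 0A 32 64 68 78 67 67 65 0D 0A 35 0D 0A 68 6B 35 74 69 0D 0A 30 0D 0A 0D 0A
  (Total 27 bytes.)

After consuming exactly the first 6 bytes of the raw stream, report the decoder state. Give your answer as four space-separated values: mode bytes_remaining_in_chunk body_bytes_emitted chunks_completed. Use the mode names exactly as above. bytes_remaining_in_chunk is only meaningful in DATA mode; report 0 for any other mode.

Byte 0 = '7': mode=SIZE remaining=0 emitted=0 chunks_done=0
Byte 1 = 0x0D: mode=SIZE_CR remaining=0 emitted=0 chunks_done=0
Byte 2 = 0x0A: mode=DATA remaining=7 emitted=0 chunks_done=0
Byte 3 = '2': mode=DATA remaining=6 emitted=1 chunks_done=0
Byte 4 = 'd': mode=DATA remaining=5 emitted=2 chunks_done=0
Byte 5 = 'h': mode=DATA remaining=4 emitted=3 chunks_done=0

Answer: DATA 4 3 0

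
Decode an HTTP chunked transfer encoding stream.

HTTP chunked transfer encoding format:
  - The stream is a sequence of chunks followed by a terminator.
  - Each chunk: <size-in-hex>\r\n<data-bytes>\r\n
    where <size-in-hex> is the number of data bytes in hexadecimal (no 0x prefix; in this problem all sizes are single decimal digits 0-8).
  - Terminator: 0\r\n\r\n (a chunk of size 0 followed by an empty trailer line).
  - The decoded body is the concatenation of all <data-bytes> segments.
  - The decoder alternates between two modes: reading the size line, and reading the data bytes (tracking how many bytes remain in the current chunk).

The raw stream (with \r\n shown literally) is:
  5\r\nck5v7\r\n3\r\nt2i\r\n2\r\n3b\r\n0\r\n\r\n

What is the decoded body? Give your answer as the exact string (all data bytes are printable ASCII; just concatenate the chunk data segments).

Chunk 1: stream[0..1]='5' size=0x5=5, data at stream[3..8]='ck5v7' -> body[0..5], body so far='ck5v7'
Chunk 2: stream[10..11]='3' size=0x3=3, data at stream[13..16]='t2i' -> body[5..8], body so far='ck5v7t2i'
Chunk 3: stream[18..19]='2' size=0x2=2, data at stream[21..23]='3b' -> body[8..10], body so far='ck5v7t2i3b'
Chunk 4: stream[25..26]='0' size=0 (terminator). Final body='ck5v7t2i3b' (10 bytes)

Answer: ck5v7t2i3b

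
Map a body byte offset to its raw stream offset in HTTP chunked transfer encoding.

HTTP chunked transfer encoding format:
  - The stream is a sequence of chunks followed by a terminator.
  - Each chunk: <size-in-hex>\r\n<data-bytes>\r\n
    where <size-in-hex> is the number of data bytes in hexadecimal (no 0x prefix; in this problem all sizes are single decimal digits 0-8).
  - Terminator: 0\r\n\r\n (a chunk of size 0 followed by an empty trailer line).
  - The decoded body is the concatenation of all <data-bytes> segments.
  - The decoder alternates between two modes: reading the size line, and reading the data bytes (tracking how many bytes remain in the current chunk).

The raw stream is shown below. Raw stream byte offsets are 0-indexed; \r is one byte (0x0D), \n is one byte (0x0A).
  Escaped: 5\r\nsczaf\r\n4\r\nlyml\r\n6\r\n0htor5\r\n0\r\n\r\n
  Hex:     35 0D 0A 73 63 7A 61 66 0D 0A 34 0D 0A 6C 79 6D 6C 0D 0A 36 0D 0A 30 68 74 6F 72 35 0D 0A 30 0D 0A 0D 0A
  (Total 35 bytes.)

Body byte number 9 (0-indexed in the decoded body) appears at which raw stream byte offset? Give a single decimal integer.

Chunk 1: stream[0..1]='5' size=0x5=5, data at stream[3..8]='sczaf' -> body[0..5], body so far='sczaf'
Chunk 2: stream[10..11]='4' size=0x4=4, data at stream[13..17]='lyml' -> body[5..9], body so far='sczaflyml'
Chunk 3: stream[19..20]='6' size=0x6=6, data at stream[22..28]='0htor5' -> body[9..15], body so far='sczaflyml0htor5'
Chunk 4: stream[30..31]='0' size=0 (terminator). Final body='sczaflyml0htor5' (15 bytes)
Body byte 9 at stream offset 22

Answer: 22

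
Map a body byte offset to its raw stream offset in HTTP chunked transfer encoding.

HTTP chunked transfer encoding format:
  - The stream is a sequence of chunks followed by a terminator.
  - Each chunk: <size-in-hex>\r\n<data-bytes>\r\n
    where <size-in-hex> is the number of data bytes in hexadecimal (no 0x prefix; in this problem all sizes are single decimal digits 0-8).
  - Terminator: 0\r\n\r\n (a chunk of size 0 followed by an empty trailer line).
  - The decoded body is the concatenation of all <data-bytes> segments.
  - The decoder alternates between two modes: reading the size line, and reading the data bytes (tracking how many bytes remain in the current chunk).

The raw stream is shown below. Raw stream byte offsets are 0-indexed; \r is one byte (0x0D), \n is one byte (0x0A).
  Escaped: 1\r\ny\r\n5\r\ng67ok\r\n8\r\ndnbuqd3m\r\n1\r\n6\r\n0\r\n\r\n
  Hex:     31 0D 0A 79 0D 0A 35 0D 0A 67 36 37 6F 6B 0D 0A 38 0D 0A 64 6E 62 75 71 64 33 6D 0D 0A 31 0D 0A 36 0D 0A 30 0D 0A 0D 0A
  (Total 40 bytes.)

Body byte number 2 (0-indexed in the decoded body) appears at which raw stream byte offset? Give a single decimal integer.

Answer: 10

Derivation:
Chunk 1: stream[0..1]='1' size=0x1=1, data at stream[3..4]='y' -> body[0..1], body so far='y'
Chunk 2: stream[6..7]='5' size=0x5=5, data at stream[9..14]='g67ok' -> body[1..6], body so far='yg67ok'
Chunk 3: stream[16..17]='8' size=0x8=8, data at stream[19..27]='dnbuqd3m' -> body[6..14], body so far='yg67okdnbuqd3m'
Chunk 4: stream[29..30]='1' size=0x1=1, data at stream[32..33]='6' -> body[14..15], body so far='yg67okdnbuqd3m6'
Chunk 5: stream[35..36]='0' size=0 (terminator). Final body='yg67okdnbuqd3m6' (15 bytes)
Body byte 2 at stream offset 10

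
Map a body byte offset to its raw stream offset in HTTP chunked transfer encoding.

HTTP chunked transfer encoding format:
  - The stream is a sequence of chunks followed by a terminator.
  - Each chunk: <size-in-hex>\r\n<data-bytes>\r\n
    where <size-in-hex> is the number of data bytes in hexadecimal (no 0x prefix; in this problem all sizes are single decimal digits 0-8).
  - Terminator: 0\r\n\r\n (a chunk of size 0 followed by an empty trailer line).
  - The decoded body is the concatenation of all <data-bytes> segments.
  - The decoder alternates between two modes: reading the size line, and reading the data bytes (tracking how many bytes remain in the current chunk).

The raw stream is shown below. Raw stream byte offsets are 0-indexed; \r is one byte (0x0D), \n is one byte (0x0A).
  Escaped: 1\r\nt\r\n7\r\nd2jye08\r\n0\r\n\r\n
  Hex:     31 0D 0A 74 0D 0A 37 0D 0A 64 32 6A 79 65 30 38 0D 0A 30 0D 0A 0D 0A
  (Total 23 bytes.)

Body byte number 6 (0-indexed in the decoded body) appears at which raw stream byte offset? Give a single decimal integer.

Chunk 1: stream[0..1]='1' size=0x1=1, data at stream[3..4]='t' -> body[0..1], body so far='t'
Chunk 2: stream[6..7]='7' size=0x7=7, data at stream[9..16]='d2jye08' -> body[1..8], body so far='td2jye08'
Chunk 3: stream[18..19]='0' size=0 (terminator). Final body='td2jye08' (8 bytes)
Body byte 6 at stream offset 14

Answer: 14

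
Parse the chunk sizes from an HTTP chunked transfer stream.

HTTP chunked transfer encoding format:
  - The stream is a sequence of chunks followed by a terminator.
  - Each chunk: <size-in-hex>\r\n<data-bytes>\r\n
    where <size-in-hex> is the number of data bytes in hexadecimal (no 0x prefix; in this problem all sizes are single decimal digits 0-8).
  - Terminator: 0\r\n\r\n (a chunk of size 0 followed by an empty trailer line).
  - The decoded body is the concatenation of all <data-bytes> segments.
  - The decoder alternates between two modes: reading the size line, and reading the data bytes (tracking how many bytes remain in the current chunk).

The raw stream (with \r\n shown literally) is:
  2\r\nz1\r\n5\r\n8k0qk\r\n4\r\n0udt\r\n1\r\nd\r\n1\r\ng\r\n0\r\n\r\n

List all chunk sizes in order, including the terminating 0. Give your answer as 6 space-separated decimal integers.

Chunk 1: stream[0..1]='2' size=0x2=2, data at stream[3..5]='z1' -> body[0..2], body so far='z1'
Chunk 2: stream[7..8]='5' size=0x5=5, data at stream[10..15]='8k0qk' -> body[2..7], body so far='z18k0qk'
Chunk 3: stream[17..18]='4' size=0x4=4, data at stream[20..24]='0udt' -> body[7..11], body so far='z18k0qk0udt'
Chunk 4: stream[26..27]='1' size=0x1=1, data at stream[29..30]='d' -> body[11..12], body so far='z18k0qk0udtd'
Chunk 5: stream[32..33]='1' size=0x1=1, data at stream[35..36]='g' -> body[12..13], body so far='z18k0qk0udtdg'
Chunk 6: stream[38..39]='0' size=0 (terminator). Final body='z18k0qk0udtdg' (13 bytes)

Answer: 2 5 4 1 1 0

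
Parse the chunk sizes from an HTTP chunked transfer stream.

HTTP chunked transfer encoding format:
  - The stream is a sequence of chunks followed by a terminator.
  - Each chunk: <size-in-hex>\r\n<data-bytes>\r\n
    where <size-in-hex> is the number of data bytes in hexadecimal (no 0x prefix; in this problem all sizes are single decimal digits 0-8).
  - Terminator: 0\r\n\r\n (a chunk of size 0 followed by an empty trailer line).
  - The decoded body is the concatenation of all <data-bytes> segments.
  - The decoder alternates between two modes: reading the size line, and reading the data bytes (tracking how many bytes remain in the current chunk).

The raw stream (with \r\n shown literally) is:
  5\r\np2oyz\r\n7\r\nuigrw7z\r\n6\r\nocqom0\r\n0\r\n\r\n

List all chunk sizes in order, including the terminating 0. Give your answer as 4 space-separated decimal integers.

Chunk 1: stream[0..1]='5' size=0x5=5, data at stream[3..8]='p2oyz' -> body[0..5], body so far='p2oyz'
Chunk 2: stream[10..11]='7' size=0x7=7, data at stream[13..20]='uigrw7z' -> body[5..12], body so far='p2oyzuigrw7z'
Chunk 3: stream[22..23]='6' size=0x6=6, data at stream[25..31]='ocqom0' -> body[12..18], body so far='p2oyzuigrw7zocqom0'
Chunk 4: stream[33..34]='0' size=0 (terminator). Final body='p2oyzuigrw7zocqom0' (18 bytes)

Answer: 5 7 6 0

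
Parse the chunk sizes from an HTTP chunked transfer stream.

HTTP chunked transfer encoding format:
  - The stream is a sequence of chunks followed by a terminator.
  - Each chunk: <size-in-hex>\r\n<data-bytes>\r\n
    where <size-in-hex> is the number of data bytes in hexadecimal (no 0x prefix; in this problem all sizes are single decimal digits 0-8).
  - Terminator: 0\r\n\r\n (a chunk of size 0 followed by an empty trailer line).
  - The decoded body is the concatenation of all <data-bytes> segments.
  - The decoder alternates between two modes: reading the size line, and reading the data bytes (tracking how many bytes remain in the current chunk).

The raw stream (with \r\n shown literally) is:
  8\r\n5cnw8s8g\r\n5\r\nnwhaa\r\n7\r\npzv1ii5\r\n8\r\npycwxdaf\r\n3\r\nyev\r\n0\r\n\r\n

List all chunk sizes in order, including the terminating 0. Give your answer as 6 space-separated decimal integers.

Chunk 1: stream[0..1]='8' size=0x8=8, data at stream[3..11]='5cnw8s8g' -> body[0..8], body so far='5cnw8s8g'
Chunk 2: stream[13..14]='5' size=0x5=5, data at stream[16..21]='nwhaa' -> body[8..13], body so far='5cnw8s8gnwhaa'
Chunk 3: stream[23..24]='7' size=0x7=7, data at stream[26..33]='pzv1ii5' -> body[13..20], body so far='5cnw8s8gnwhaapzv1ii5'
Chunk 4: stream[35..36]='8' size=0x8=8, data at stream[38..46]='pycwxdaf' -> body[20..28], body so far='5cnw8s8gnwhaapzv1ii5pycwxdaf'
Chunk 5: stream[48..49]='3' size=0x3=3, data at stream[51..54]='yev' -> body[28..31], body so far='5cnw8s8gnwhaapzv1ii5pycwxdafyev'
Chunk 6: stream[56..57]='0' size=0 (terminator). Final body='5cnw8s8gnwhaapzv1ii5pycwxdafyev' (31 bytes)

Answer: 8 5 7 8 3 0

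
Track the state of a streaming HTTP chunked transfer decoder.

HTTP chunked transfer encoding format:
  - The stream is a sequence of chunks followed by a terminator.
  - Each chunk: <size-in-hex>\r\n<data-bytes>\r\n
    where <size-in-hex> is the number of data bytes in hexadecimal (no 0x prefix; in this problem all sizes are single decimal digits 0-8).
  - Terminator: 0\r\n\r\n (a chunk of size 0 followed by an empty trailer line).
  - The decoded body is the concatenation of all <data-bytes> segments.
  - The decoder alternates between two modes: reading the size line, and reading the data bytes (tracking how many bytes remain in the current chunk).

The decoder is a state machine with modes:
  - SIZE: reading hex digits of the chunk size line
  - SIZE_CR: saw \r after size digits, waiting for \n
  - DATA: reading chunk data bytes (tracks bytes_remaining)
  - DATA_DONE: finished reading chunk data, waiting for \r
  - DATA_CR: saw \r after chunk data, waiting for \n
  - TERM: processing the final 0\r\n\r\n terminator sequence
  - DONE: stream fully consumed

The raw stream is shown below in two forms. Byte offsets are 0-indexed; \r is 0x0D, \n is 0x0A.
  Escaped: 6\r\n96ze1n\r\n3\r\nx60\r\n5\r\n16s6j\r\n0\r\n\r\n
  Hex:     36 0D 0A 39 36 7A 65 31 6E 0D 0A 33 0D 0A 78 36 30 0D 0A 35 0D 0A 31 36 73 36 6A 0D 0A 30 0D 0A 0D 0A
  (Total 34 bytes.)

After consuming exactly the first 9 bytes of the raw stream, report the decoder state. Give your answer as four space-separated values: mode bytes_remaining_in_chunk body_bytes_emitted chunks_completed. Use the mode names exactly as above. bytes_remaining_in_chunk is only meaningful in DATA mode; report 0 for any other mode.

Answer: DATA_DONE 0 6 0

Derivation:
Byte 0 = '6': mode=SIZE remaining=0 emitted=0 chunks_done=0
Byte 1 = 0x0D: mode=SIZE_CR remaining=0 emitted=0 chunks_done=0
Byte 2 = 0x0A: mode=DATA remaining=6 emitted=0 chunks_done=0
Byte 3 = '9': mode=DATA remaining=5 emitted=1 chunks_done=0
Byte 4 = '6': mode=DATA remaining=4 emitted=2 chunks_done=0
Byte 5 = 'z': mode=DATA remaining=3 emitted=3 chunks_done=0
Byte 6 = 'e': mode=DATA remaining=2 emitted=4 chunks_done=0
Byte 7 = '1': mode=DATA remaining=1 emitted=5 chunks_done=0
Byte 8 = 'n': mode=DATA_DONE remaining=0 emitted=6 chunks_done=0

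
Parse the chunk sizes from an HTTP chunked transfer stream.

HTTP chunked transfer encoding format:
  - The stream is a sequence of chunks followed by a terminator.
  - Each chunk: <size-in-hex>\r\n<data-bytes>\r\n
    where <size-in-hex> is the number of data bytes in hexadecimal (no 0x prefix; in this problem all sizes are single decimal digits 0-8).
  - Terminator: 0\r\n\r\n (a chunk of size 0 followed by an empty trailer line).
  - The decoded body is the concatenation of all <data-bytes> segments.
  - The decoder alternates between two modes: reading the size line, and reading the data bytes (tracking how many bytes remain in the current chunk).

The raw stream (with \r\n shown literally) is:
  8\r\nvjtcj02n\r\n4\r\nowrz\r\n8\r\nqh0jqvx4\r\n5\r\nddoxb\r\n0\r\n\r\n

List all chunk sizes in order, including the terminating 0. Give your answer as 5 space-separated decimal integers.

Answer: 8 4 8 5 0

Derivation:
Chunk 1: stream[0..1]='8' size=0x8=8, data at stream[3..11]='vjtcj02n' -> body[0..8], body so far='vjtcj02n'
Chunk 2: stream[13..14]='4' size=0x4=4, data at stream[16..20]='owrz' -> body[8..12], body so far='vjtcj02nowrz'
Chunk 3: stream[22..23]='8' size=0x8=8, data at stream[25..33]='qh0jqvx4' -> body[12..20], body so far='vjtcj02nowrzqh0jqvx4'
Chunk 4: stream[35..36]='5' size=0x5=5, data at stream[38..43]='ddoxb' -> body[20..25], body so far='vjtcj02nowrzqh0jqvx4ddoxb'
Chunk 5: stream[45..46]='0' size=0 (terminator). Final body='vjtcj02nowrzqh0jqvx4ddoxb' (25 bytes)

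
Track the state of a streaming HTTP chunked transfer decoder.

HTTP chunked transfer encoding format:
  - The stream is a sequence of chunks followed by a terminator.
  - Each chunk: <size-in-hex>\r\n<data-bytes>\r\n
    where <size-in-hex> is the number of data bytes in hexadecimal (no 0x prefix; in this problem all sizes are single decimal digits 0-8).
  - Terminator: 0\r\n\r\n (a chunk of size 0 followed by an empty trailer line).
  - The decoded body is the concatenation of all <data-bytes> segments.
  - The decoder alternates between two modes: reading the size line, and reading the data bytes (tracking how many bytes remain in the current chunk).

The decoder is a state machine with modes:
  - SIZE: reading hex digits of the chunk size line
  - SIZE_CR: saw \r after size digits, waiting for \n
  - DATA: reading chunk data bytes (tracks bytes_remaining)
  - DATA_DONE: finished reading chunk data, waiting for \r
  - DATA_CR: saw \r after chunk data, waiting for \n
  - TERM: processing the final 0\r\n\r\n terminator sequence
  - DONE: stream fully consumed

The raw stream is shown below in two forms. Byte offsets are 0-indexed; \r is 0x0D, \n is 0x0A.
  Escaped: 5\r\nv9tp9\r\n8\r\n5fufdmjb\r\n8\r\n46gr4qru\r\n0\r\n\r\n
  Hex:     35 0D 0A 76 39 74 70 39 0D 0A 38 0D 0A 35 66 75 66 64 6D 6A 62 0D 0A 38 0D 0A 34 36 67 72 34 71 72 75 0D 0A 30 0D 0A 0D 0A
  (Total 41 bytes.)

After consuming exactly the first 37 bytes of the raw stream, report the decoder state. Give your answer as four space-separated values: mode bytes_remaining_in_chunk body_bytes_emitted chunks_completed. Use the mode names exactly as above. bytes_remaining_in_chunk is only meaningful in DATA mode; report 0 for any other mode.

Answer: SIZE 0 21 3

Derivation:
Byte 0 = '5': mode=SIZE remaining=0 emitted=0 chunks_done=0
Byte 1 = 0x0D: mode=SIZE_CR remaining=0 emitted=0 chunks_done=0
Byte 2 = 0x0A: mode=DATA remaining=5 emitted=0 chunks_done=0
Byte 3 = 'v': mode=DATA remaining=4 emitted=1 chunks_done=0
Byte 4 = '9': mode=DATA remaining=3 emitted=2 chunks_done=0
Byte 5 = 't': mode=DATA remaining=2 emitted=3 chunks_done=0
Byte 6 = 'p': mode=DATA remaining=1 emitted=4 chunks_done=0
Byte 7 = '9': mode=DATA_DONE remaining=0 emitted=5 chunks_done=0
Byte 8 = 0x0D: mode=DATA_CR remaining=0 emitted=5 chunks_done=0
Byte 9 = 0x0A: mode=SIZE remaining=0 emitted=5 chunks_done=1
Byte 10 = '8': mode=SIZE remaining=0 emitted=5 chunks_done=1
Byte 11 = 0x0D: mode=SIZE_CR remaining=0 emitted=5 chunks_done=1
Byte 12 = 0x0A: mode=DATA remaining=8 emitted=5 chunks_done=1
Byte 13 = '5': mode=DATA remaining=7 emitted=6 chunks_done=1
Byte 14 = 'f': mode=DATA remaining=6 emitted=7 chunks_done=1
Byte 15 = 'u': mode=DATA remaining=5 emitted=8 chunks_done=1
Byte 16 = 'f': mode=DATA remaining=4 emitted=9 chunks_done=1
Byte 17 = 'd': mode=DATA remaining=3 emitted=10 chunks_done=1
Byte 18 = 'm': mode=DATA remaining=2 emitted=11 chunks_done=1
Byte 19 = 'j': mode=DATA remaining=1 emitted=12 chunks_done=1
Byte 20 = 'b': mode=DATA_DONE remaining=0 emitted=13 chunks_done=1
Byte 21 = 0x0D: mode=DATA_CR remaining=0 emitted=13 chunks_done=1
Byte 22 = 0x0A: mode=SIZE remaining=0 emitted=13 chunks_done=2
Byte 23 = '8': mode=SIZE remaining=0 emitted=13 chunks_done=2
Byte 24 = 0x0D: mode=SIZE_CR remaining=0 emitted=13 chunks_done=2
Byte 25 = 0x0A: mode=DATA remaining=8 emitted=13 chunks_done=2
Byte 26 = '4': mode=DATA remaining=7 emitted=14 chunks_done=2
Byte 27 = '6': mode=DATA remaining=6 emitted=15 chunks_done=2
Byte 28 = 'g': mode=DATA remaining=5 emitted=16 chunks_done=2
Byte 29 = 'r': mode=DATA remaining=4 emitted=17 chunks_done=2
Byte 30 = '4': mode=DATA remaining=3 emitted=18 chunks_done=2
Byte 31 = 'q': mode=DATA remaining=2 emitted=19 chunks_done=2
Byte 32 = 'r': mode=DATA remaining=1 emitted=20 chunks_done=2
Byte 33 = 'u': mode=DATA_DONE remaining=0 emitted=21 chunks_done=2
Byte 34 = 0x0D: mode=DATA_CR remaining=0 emitted=21 chunks_done=2
Byte 35 = 0x0A: mode=SIZE remaining=0 emitted=21 chunks_done=3
Byte 36 = '0': mode=SIZE remaining=0 emitted=21 chunks_done=3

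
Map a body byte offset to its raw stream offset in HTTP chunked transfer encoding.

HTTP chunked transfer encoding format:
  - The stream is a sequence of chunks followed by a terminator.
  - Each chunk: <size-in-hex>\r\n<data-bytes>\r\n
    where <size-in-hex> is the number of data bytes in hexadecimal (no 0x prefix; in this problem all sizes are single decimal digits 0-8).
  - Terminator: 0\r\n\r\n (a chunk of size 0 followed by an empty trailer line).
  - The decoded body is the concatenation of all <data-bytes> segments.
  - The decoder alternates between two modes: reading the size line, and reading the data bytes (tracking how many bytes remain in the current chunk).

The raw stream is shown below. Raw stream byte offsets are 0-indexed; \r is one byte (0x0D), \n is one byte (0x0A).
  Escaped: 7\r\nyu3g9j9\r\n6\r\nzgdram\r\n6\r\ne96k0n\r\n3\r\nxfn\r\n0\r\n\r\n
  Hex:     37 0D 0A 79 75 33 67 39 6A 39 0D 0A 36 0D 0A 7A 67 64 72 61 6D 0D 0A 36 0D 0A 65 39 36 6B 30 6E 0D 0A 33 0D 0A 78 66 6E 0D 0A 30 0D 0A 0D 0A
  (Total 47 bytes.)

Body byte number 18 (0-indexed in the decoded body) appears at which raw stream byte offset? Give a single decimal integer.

Answer: 31

Derivation:
Chunk 1: stream[0..1]='7' size=0x7=7, data at stream[3..10]='yu3g9j9' -> body[0..7], body so far='yu3g9j9'
Chunk 2: stream[12..13]='6' size=0x6=6, data at stream[15..21]='zgdram' -> body[7..13], body so far='yu3g9j9zgdram'
Chunk 3: stream[23..24]='6' size=0x6=6, data at stream[26..32]='e96k0n' -> body[13..19], body so far='yu3g9j9zgdrame96k0n'
Chunk 4: stream[34..35]='3' size=0x3=3, data at stream[37..40]='xfn' -> body[19..22], body so far='yu3g9j9zgdrame96k0nxfn'
Chunk 5: stream[42..43]='0' size=0 (terminator). Final body='yu3g9j9zgdrame96k0nxfn' (22 bytes)
Body byte 18 at stream offset 31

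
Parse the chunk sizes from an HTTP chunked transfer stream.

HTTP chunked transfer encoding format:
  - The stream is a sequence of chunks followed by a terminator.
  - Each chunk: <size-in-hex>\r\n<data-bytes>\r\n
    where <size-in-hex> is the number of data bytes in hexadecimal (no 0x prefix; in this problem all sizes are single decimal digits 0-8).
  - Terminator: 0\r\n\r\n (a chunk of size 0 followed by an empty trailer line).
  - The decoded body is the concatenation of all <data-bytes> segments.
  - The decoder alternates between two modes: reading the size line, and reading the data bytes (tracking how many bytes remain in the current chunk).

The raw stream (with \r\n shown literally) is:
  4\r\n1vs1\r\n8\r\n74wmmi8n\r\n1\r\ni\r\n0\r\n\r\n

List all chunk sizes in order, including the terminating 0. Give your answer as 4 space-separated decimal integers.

Answer: 4 8 1 0

Derivation:
Chunk 1: stream[0..1]='4' size=0x4=4, data at stream[3..7]='1vs1' -> body[0..4], body so far='1vs1'
Chunk 2: stream[9..10]='8' size=0x8=8, data at stream[12..20]='74wmmi8n' -> body[4..12], body so far='1vs174wmmi8n'
Chunk 3: stream[22..23]='1' size=0x1=1, data at stream[25..26]='i' -> body[12..13], body so far='1vs174wmmi8ni'
Chunk 4: stream[28..29]='0' size=0 (terminator). Final body='1vs174wmmi8ni' (13 bytes)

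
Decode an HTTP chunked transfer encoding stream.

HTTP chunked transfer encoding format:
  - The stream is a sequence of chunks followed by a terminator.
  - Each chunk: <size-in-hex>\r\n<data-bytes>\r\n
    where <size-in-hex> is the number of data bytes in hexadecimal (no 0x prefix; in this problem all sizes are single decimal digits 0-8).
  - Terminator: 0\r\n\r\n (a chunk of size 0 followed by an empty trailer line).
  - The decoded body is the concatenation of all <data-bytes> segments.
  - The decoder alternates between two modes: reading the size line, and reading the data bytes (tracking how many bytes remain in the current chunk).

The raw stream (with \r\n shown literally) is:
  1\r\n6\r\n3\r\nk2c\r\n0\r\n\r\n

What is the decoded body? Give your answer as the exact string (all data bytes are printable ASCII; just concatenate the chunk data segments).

Chunk 1: stream[0..1]='1' size=0x1=1, data at stream[3..4]='6' -> body[0..1], body so far='6'
Chunk 2: stream[6..7]='3' size=0x3=3, data at stream[9..12]='k2c' -> body[1..4], body so far='6k2c'
Chunk 3: stream[14..15]='0' size=0 (terminator). Final body='6k2c' (4 bytes)

Answer: 6k2c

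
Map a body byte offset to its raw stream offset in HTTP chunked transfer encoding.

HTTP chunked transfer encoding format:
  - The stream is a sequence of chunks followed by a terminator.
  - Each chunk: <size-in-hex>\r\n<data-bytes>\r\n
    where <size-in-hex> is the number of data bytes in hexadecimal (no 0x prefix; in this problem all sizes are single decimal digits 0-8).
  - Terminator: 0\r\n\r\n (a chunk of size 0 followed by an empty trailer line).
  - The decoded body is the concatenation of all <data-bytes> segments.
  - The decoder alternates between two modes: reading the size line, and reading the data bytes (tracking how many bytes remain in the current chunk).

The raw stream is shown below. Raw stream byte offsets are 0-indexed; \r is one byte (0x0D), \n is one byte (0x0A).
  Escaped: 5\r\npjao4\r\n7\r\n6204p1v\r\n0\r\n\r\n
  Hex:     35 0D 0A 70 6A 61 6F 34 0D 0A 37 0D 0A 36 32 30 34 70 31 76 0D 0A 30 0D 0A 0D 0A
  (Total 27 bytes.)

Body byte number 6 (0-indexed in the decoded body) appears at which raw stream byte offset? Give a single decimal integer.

Chunk 1: stream[0..1]='5' size=0x5=5, data at stream[3..8]='pjao4' -> body[0..5], body so far='pjao4'
Chunk 2: stream[10..11]='7' size=0x7=7, data at stream[13..20]='6204p1v' -> body[5..12], body so far='pjao46204p1v'
Chunk 3: stream[22..23]='0' size=0 (terminator). Final body='pjao46204p1v' (12 bytes)
Body byte 6 at stream offset 14

Answer: 14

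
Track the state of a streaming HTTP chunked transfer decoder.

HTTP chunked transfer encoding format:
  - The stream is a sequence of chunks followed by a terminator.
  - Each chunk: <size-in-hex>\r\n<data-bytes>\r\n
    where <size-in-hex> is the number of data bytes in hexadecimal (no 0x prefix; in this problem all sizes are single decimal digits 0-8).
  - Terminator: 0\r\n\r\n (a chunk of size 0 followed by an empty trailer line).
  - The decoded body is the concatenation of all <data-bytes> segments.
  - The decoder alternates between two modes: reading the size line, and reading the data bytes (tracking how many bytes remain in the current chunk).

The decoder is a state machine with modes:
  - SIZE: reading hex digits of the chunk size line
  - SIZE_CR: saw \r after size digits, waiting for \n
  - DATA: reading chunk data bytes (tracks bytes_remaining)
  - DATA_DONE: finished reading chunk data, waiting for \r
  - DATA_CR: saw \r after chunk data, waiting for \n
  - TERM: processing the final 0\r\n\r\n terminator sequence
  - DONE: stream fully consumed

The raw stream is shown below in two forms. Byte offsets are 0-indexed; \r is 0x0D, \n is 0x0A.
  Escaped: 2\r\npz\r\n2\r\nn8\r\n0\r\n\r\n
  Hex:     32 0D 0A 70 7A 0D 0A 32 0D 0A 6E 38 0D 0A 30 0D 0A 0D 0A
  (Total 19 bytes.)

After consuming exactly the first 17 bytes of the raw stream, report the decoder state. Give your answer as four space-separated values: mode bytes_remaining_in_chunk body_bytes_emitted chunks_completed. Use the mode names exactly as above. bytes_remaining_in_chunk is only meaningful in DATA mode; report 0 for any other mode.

Byte 0 = '2': mode=SIZE remaining=0 emitted=0 chunks_done=0
Byte 1 = 0x0D: mode=SIZE_CR remaining=0 emitted=0 chunks_done=0
Byte 2 = 0x0A: mode=DATA remaining=2 emitted=0 chunks_done=0
Byte 3 = 'p': mode=DATA remaining=1 emitted=1 chunks_done=0
Byte 4 = 'z': mode=DATA_DONE remaining=0 emitted=2 chunks_done=0
Byte 5 = 0x0D: mode=DATA_CR remaining=0 emitted=2 chunks_done=0
Byte 6 = 0x0A: mode=SIZE remaining=0 emitted=2 chunks_done=1
Byte 7 = '2': mode=SIZE remaining=0 emitted=2 chunks_done=1
Byte 8 = 0x0D: mode=SIZE_CR remaining=0 emitted=2 chunks_done=1
Byte 9 = 0x0A: mode=DATA remaining=2 emitted=2 chunks_done=1
Byte 10 = 'n': mode=DATA remaining=1 emitted=3 chunks_done=1
Byte 11 = '8': mode=DATA_DONE remaining=0 emitted=4 chunks_done=1
Byte 12 = 0x0D: mode=DATA_CR remaining=0 emitted=4 chunks_done=1
Byte 13 = 0x0A: mode=SIZE remaining=0 emitted=4 chunks_done=2
Byte 14 = '0': mode=SIZE remaining=0 emitted=4 chunks_done=2
Byte 15 = 0x0D: mode=SIZE_CR remaining=0 emitted=4 chunks_done=2
Byte 16 = 0x0A: mode=TERM remaining=0 emitted=4 chunks_done=2

Answer: TERM 0 4 2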